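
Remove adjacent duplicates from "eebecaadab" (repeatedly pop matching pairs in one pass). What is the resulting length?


Input: eebecaadab
Stack-based adjacent duplicate removal:
  Read 'e': push. Stack: e
  Read 'e': matches stack top 'e' => pop. Stack: (empty)
  Read 'b': push. Stack: b
  Read 'e': push. Stack: be
  Read 'c': push. Stack: bec
  Read 'a': push. Stack: beca
  Read 'a': matches stack top 'a' => pop. Stack: bec
  Read 'd': push. Stack: becd
  Read 'a': push. Stack: becda
  Read 'b': push. Stack: becdab
Final stack: "becdab" (length 6)

6


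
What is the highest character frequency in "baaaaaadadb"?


Input: baaaaaadadb
Character counts:
  'a': 7
  'b': 2
  'd': 2
Maximum frequency: 7

7


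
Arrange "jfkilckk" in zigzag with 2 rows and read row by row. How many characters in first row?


Zigzag "jfkilckk" into 2 rows:
Placing characters:
  'j' => row 0
  'f' => row 1
  'k' => row 0
  'i' => row 1
  'l' => row 0
  'c' => row 1
  'k' => row 0
  'k' => row 1
Rows:
  Row 0: "jklk"
  Row 1: "fick"
First row length: 4

4


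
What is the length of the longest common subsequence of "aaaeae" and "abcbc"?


LCS of "aaaeae" and "abcbc"
DP table:
           a    b    c    b    c
      0    0    0    0    0    0
  a   0    1    1    1    1    1
  a   0    1    1    1    1    1
  a   0    1    1    1    1    1
  e   0    1    1    1    1    1
  a   0    1    1    1    1    1
  e   0    1    1    1    1    1
LCS length = dp[6][5] = 1

1


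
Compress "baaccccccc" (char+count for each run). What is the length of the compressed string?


Input: baaccccccc
Runs:
  'b' x 1 => "b1"
  'a' x 2 => "a2"
  'c' x 7 => "c7"
Compressed: "b1a2c7"
Compressed length: 6

6


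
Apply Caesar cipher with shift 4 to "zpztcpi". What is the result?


Caesar cipher: shift "zpztcpi" by 4
  'z' (pos 25) + 4 = pos 3 = 'd'
  'p' (pos 15) + 4 = pos 19 = 't'
  'z' (pos 25) + 4 = pos 3 = 'd'
  't' (pos 19) + 4 = pos 23 = 'x'
  'c' (pos 2) + 4 = pos 6 = 'g'
  'p' (pos 15) + 4 = pos 19 = 't'
  'i' (pos 8) + 4 = pos 12 = 'm'
Result: dtdxgtm

dtdxgtm


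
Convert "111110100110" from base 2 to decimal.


Input: "111110100110" in base 2
Positional expansion:
  Digit '1' (value 1) x 2^11 = 2048
  Digit '1' (value 1) x 2^10 = 1024
  Digit '1' (value 1) x 2^9 = 512
  Digit '1' (value 1) x 2^8 = 256
  Digit '1' (value 1) x 2^7 = 128
  Digit '0' (value 0) x 2^6 = 0
  Digit '1' (value 1) x 2^5 = 32
  Digit '0' (value 0) x 2^4 = 0
  Digit '0' (value 0) x 2^3 = 0
  Digit '1' (value 1) x 2^2 = 4
  Digit '1' (value 1) x 2^1 = 2
  Digit '0' (value 0) x 2^0 = 0
Sum = 4006

4006


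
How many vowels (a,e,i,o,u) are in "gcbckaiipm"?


Input: gcbckaiipm
Checking each character:
  'g' at position 0: consonant
  'c' at position 1: consonant
  'b' at position 2: consonant
  'c' at position 3: consonant
  'k' at position 4: consonant
  'a' at position 5: vowel (running total: 1)
  'i' at position 6: vowel (running total: 2)
  'i' at position 7: vowel (running total: 3)
  'p' at position 8: consonant
  'm' at position 9: consonant
Total vowels: 3

3


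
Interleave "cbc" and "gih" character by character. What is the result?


Interleaving "cbc" and "gih":
  Position 0: 'c' from first, 'g' from second => "cg"
  Position 1: 'b' from first, 'i' from second => "bi"
  Position 2: 'c' from first, 'h' from second => "ch"
Result: cgbich

cgbich


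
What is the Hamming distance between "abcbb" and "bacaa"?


Comparing "abcbb" and "bacaa" position by position:
  Position 0: 'a' vs 'b' => differ
  Position 1: 'b' vs 'a' => differ
  Position 2: 'c' vs 'c' => same
  Position 3: 'b' vs 'a' => differ
  Position 4: 'b' vs 'a' => differ
Total differences (Hamming distance): 4

4


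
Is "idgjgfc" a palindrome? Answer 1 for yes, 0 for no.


Input: idgjgfc
Reversed: cfgjgdi
  Compare pos 0 ('i') with pos 6 ('c'): MISMATCH
  Compare pos 1 ('d') with pos 5 ('f'): MISMATCH
  Compare pos 2 ('g') with pos 4 ('g'): match
Result: not a palindrome

0


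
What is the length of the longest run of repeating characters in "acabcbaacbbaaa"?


Input: "acabcbaacbbaaa"
Scanning for longest run:
  Position 1 ('c'): new char, reset run to 1
  Position 2 ('a'): new char, reset run to 1
  Position 3 ('b'): new char, reset run to 1
  Position 4 ('c'): new char, reset run to 1
  Position 5 ('b'): new char, reset run to 1
  Position 6 ('a'): new char, reset run to 1
  Position 7 ('a'): continues run of 'a', length=2
  Position 8 ('c'): new char, reset run to 1
  Position 9 ('b'): new char, reset run to 1
  Position 10 ('b'): continues run of 'b', length=2
  Position 11 ('a'): new char, reset run to 1
  Position 12 ('a'): continues run of 'a', length=2
  Position 13 ('a'): continues run of 'a', length=3
Longest run: 'a' with length 3

3


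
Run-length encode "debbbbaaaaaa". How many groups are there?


Input: debbbbaaaaaa
Scanning for consecutive runs:
  Group 1: 'd' x 1 (positions 0-0)
  Group 2: 'e' x 1 (positions 1-1)
  Group 3: 'b' x 4 (positions 2-5)
  Group 4: 'a' x 6 (positions 6-11)
Total groups: 4

4


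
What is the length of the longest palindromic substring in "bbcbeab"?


Input: "bbcbeab"
Checking substrings for palindromes:
  [1:4] "bcb" (len 3) => palindrome
  [0:2] "bb" (len 2) => palindrome
Longest palindromic substring: "bcb" with length 3

3


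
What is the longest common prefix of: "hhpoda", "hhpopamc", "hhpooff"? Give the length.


Words: hhpoda, hhpopamc, hhpooff
  Position 0: all 'h' => match
  Position 1: all 'h' => match
  Position 2: all 'p' => match
  Position 3: all 'o' => match
  Position 4: ('d', 'p', 'o') => mismatch, stop
LCP = "hhpo" (length 4)

4


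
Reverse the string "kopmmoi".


Input: kopmmoi
Reading characters right to left:
  Position 6: 'i'
  Position 5: 'o'
  Position 4: 'm'
  Position 3: 'm'
  Position 2: 'p'
  Position 1: 'o'
  Position 0: 'k'
Reversed: iommpok

iommpok


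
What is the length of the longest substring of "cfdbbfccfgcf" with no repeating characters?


Input: "cfdbbfccfgcf"
Sliding window (track last position of each char):
  Position 0 ('c'): window [0,0] length 1 -- new best
  Position 1 ('f'): window [0,1] length 2 -- new best
  Position 2 ('d'): window [0,2] length 3 -- new best
  Position 3 ('b'): window [0,3] length 4 -- new best
  Position 4 ('b'): repeat (last at 3), move window start to 4
  Position 4 ('b'): window [4,4] length 1
  Position 5 ('f'): window [4,5] length 2
  Position 6 ('c'): window [4,6] length 3
  Position 7 ('c'): repeat (last at 6), move window start to 7
  Position 7 ('c'): window [7,7] length 1
  Position 8 ('f'): window [7,8] length 2
  Position 9 ('g'): window [7,9] length 3
  Position 10 ('c'): repeat (last at 7), move window start to 8
  Position 10 ('c'): window [8,10] length 3
  Position 11 ('f'): repeat (last at 8), move window start to 9
  Position 11 ('f'): window [9,11] length 3
Longest substring with no repeats: "cfdb" with length 4

4


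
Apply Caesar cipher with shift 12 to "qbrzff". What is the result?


Caesar cipher: shift "qbrzff" by 12
  'q' (pos 16) + 12 = pos 2 = 'c'
  'b' (pos 1) + 12 = pos 13 = 'n'
  'r' (pos 17) + 12 = pos 3 = 'd'
  'z' (pos 25) + 12 = pos 11 = 'l'
  'f' (pos 5) + 12 = pos 17 = 'r'
  'f' (pos 5) + 12 = pos 17 = 'r'
Result: cndlrr

cndlrr


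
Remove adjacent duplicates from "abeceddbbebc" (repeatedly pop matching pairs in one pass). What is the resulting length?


Input: abeceddbbebc
Stack-based adjacent duplicate removal:
  Read 'a': push. Stack: a
  Read 'b': push. Stack: ab
  Read 'e': push. Stack: abe
  Read 'c': push. Stack: abec
  Read 'e': push. Stack: abece
  Read 'd': push. Stack: abeced
  Read 'd': matches stack top 'd' => pop. Stack: abece
  Read 'b': push. Stack: abeceb
  Read 'b': matches stack top 'b' => pop. Stack: abece
  Read 'e': matches stack top 'e' => pop. Stack: abec
  Read 'b': push. Stack: abecb
  Read 'c': push. Stack: abecbc
Final stack: "abecbc" (length 6)

6


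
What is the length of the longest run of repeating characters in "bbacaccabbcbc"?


Input: "bbacaccabbcbc"
Scanning for longest run:
  Position 1 ('b'): continues run of 'b', length=2
  Position 2 ('a'): new char, reset run to 1
  Position 3 ('c'): new char, reset run to 1
  Position 4 ('a'): new char, reset run to 1
  Position 5 ('c'): new char, reset run to 1
  Position 6 ('c'): continues run of 'c', length=2
  Position 7 ('a'): new char, reset run to 1
  Position 8 ('b'): new char, reset run to 1
  Position 9 ('b'): continues run of 'b', length=2
  Position 10 ('c'): new char, reset run to 1
  Position 11 ('b'): new char, reset run to 1
  Position 12 ('c'): new char, reset run to 1
Longest run: 'b' with length 2

2


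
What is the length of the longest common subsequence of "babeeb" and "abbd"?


LCS of "babeeb" and "abbd"
DP table:
           a    b    b    d
      0    0    0    0    0
  b   0    0    1    1    1
  a   0    1    1    1    1
  b   0    1    2    2    2
  e   0    1    2    2    2
  e   0    1    2    2    2
  b   0    1    2    3    3
LCS length = dp[6][4] = 3

3


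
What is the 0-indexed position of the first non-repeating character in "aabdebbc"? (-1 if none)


Input: aabdebbc
Character frequencies:
  'a': 2
  'b': 3
  'c': 1
  'd': 1
  'e': 1
Scanning left to right for freq == 1:
  Position 0 ('a'): freq=2, skip
  Position 1 ('a'): freq=2, skip
  Position 2 ('b'): freq=3, skip
  Position 3 ('d'): unique! => answer = 3

3


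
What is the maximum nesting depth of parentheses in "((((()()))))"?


Input: "((((()()))))"
Tracking depth:
  Position 0 '(': depth becomes 1
  Position 1 '(': depth becomes 2
  Position 2 '(': depth becomes 3
  Position 3 '(': depth becomes 4
  Position 4 '(': depth becomes 5
  Position 5 ')': depth becomes 4
  Position 6 '(': depth becomes 5
  Position 7 ')': depth becomes 4
  Position 8 ')': depth becomes 3
  Position 9 ')': depth becomes 2
  Position 10 ')': depth becomes 1
  Position 11 ')': depth becomes 0
Maximum depth reached: 5

5


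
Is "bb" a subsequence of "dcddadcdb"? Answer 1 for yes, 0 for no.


Check if "bb" is a subsequence of "dcddadcdb"
Greedy scan:
  Position 0 ('d'): no match needed
  Position 1 ('c'): no match needed
  Position 2 ('d'): no match needed
  Position 3 ('d'): no match needed
  Position 4 ('a'): no match needed
  Position 5 ('d'): no match needed
  Position 6 ('c'): no match needed
  Position 7 ('d'): no match needed
  Position 8 ('b'): matches sub[0] = 'b'
Only matched 1/2 characters => not a subsequence

0


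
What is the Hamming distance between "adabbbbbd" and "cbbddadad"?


Comparing "adabbbbbd" and "cbbddadad" position by position:
  Position 0: 'a' vs 'c' => differ
  Position 1: 'd' vs 'b' => differ
  Position 2: 'a' vs 'b' => differ
  Position 3: 'b' vs 'd' => differ
  Position 4: 'b' vs 'd' => differ
  Position 5: 'b' vs 'a' => differ
  Position 6: 'b' vs 'd' => differ
  Position 7: 'b' vs 'a' => differ
  Position 8: 'd' vs 'd' => same
Total differences (Hamming distance): 8

8


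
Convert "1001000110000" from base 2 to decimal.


Input: "1001000110000" in base 2
Positional expansion:
  Digit '1' (value 1) x 2^12 = 4096
  Digit '0' (value 0) x 2^11 = 0
  Digit '0' (value 0) x 2^10 = 0
  Digit '1' (value 1) x 2^9 = 512
  Digit '0' (value 0) x 2^8 = 0
  Digit '0' (value 0) x 2^7 = 0
  Digit '0' (value 0) x 2^6 = 0
  Digit '1' (value 1) x 2^5 = 32
  Digit '1' (value 1) x 2^4 = 16
  Digit '0' (value 0) x 2^3 = 0
  Digit '0' (value 0) x 2^2 = 0
  Digit '0' (value 0) x 2^1 = 0
  Digit '0' (value 0) x 2^0 = 0
Sum = 4656

4656


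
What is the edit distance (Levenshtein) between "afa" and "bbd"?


Computing edit distance: "afa" -> "bbd"
DP table:
           b    b    d
      0    1    2    3
  a   1    1    2    3
  f   2    2    2    3
  a   3    3    3    3
Edit distance = dp[3][3] = 3

3


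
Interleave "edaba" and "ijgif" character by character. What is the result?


Interleaving "edaba" and "ijgif":
  Position 0: 'e' from first, 'i' from second => "ei"
  Position 1: 'd' from first, 'j' from second => "dj"
  Position 2: 'a' from first, 'g' from second => "ag"
  Position 3: 'b' from first, 'i' from second => "bi"
  Position 4: 'a' from first, 'f' from second => "af"
Result: eidjagbiaf

eidjagbiaf


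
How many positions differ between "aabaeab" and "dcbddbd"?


Comparing "aabaeab" and "dcbddbd" position by position:
  Position 0: 'a' vs 'd' => DIFFER
  Position 1: 'a' vs 'c' => DIFFER
  Position 2: 'b' vs 'b' => same
  Position 3: 'a' vs 'd' => DIFFER
  Position 4: 'e' vs 'd' => DIFFER
  Position 5: 'a' vs 'b' => DIFFER
  Position 6: 'b' vs 'd' => DIFFER
Positions that differ: 6

6


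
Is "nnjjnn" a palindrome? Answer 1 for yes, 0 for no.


Input: nnjjnn
Reversed: nnjjnn
  Compare pos 0 ('n') with pos 5 ('n'): match
  Compare pos 1 ('n') with pos 4 ('n'): match
  Compare pos 2 ('j') with pos 3 ('j'): match
Result: palindrome

1


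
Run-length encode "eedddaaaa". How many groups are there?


Input: eedddaaaa
Scanning for consecutive runs:
  Group 1: 'e' x 2 (positions 0-1)
  Group 2: 'd' x 3 (positions 2-4)
  Group 3: 'a' x 4 (positions 5-8)
Total groups: 3

3


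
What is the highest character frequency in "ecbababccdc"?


Input: ecbababccdc
Character counts:
  'a': 2
  'b': 3
  'c': 4
  'd': 1
  'e': 1
Maximum frequency: 4

4


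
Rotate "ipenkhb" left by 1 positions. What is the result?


Input: "ipenkhb", rotate left by 1
First 1 characters: "i"
Remaining characters: "penkhb"
Concatenate remaining + first: "penkhb" + "i" = "penkhbi"

penkhbi


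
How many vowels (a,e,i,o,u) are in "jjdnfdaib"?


Input: jjdnfdaib
Checking each character:
  'j' at position 0: consonant
  'j' at position 1: consonant
  'd' at position 2: consonant
  'n' at position 3: consonant
  'f' at position 4: consonant
  'd' at position 5: consonant
  'a' at position 6: vowel (running total: 1)
  'i' at position 7: vowel (running total: 2)
  'b' at position 8: consonant
Total vowels: 2

2


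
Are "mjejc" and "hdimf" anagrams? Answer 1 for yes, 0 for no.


Strings: "mjejc", "hdimf"
Sorted first:  cejjm
Sorted second: dfhim
Differ at position 0: 'c' vs 'd' => not anagrams

0


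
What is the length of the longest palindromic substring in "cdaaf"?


Input: "cdaaf"
Checking substrings for palindromes:
  [2:4] "aa" (len 2) => palindrome
Longest palindromic substring: "aa" with length 2

2


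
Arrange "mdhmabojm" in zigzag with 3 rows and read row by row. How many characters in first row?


Zigzag "mdhmabojm" into 3 rows:
Placing characters:
  'm' => row 0
  'd' => row 1
  'h' => row 2
  'm' => row 1
  'a' => row 0
  'b' => row 1
  'o' => row 2
  'j' => row 1
  'm' => row 0
Rows:
  Row 0: "mam"
  Row 1: "dmbj"
  Row 2: "ho"
First row length: 3

3


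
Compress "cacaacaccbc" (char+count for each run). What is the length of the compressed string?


Input: cacaacaccbc
Runs:
  'c' x 1 => "c1"
  'a' x 1 => "a1"
  'c' x 1 => "c1"
  'a' x 2 => "a2"
  'c' x 1 => "c1"
  'a' x 1 => "a1"
  'c' x 2 => "c2"
  'b' x 1 => "b1"
  'c' x 1 => "c1"
Compressed: "c1a1c1a2c1a1c2b1c1"
Compressed length: 18

18


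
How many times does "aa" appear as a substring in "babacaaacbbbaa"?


Searching for "aa" in "babacaaacbbbaa"
Scanning each position:
  Position 0: "ba" => no
  Position 1: "ab" => no
  Position 2: "ba" => no
  Position 3: "ac" => no
  Position 4: "ca" => no
  Position 5: "aa" => MATCH
  Position 6: "aa" => MATCH
  Position 7: "ac" => no
  Position 8: "cb" => no
  Position 9: "bb" => no
  Position 10: "bb" => no
  Position 11: "ba" => no
  Position 12: "aa" => MATCH
Total occurrences: 3

3


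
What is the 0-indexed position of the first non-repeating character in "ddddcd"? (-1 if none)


Input: ddddcd
Character frequencies:
  'c': 1
  'd': 5
Scanning left to right for freq == 1:
  Position 0 ('d'): freq=5, skip
  Position 1 ('d'): freq=5, skip
  Position 2 ('d'): freq=5, skip
  Position 3 ('d'): freq=5, skip
  Position 4 ('c'): unique! => answer = 4

4


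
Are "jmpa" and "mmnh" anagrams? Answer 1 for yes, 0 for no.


Strings: "jmpa", "mmnh"
Sorted first:  ajmp
Sorted second: hmmn
Differ at position 0: 'a' vs 'h' => not anagrams

0


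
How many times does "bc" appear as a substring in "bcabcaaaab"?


Searching for "bc" in "bcabcaaaab"
Scanning each position:
  Position 0: "bc" => MATCH
  Position 1: "ca" => no
  Position 2: "ab" => no
  Position 3: "bc" => MATCH
  Position 4: "ca" => no
  Position 5: "aa" => no
  Position 6: "aa" => no
  Position 7: "aa" => no
  Position 8: "ab" => no
Total occurrences: 2

2


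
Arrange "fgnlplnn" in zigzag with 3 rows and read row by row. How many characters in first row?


Zigzag "fgnlplnn" into 3 rows:
Placing characters:
  'f' => row 0
  'g' => row 1
  'n' => row 2
  'l' => row 1
  'p' => row 0
  'l' => row 1
  'n' => row 2
  'n' => row 1
Rows:
  Row 0: "fp"
  Row 1: "glln"
  Row 2: "nn"
First row length: 2

2


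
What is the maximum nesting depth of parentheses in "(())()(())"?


Input: "(())()(())"
Tracking depth:
  Position 0 '(': depth becomes 1
  Position 1 '(': depth becomes 2
  Position 2 ')': depth becomes 1
  Position 3 ')': depth becomes 0
  Position 4 '(': depth becomes 1
  Position 5 ')': depth becomes 0
  Position 6 '(': depth becomes 1
  Position 7 '(': depth becomes 2
  Position 8 ')': depth becomes 1
  Position 9 ')': depth becomes 0
Maximum depth reached: 2

2


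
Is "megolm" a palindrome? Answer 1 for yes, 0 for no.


Input: megolm
Reversed: mlogem
  Compare pos 0 ('m') with pos 5 ('m'): match
  Compare pos 1 ('e') with pos 4 ('l'): MISMATCH
  Compare pos 2 ('g') with pos 3 ('o'): MISMATCH
Result: not a palindrome

0


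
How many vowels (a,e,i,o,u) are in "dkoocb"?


Input: dkoocb
Checking each character:
  'd' at position 0: consonant
  'k' at position 1: consonant
  'o' at position 2: vowel (running total: 1)
  'o' at position 3: vowel (running total: 2)
  'c' at position 4: consonant
  'b' at position 5: consonant
Total vowels: 2

2


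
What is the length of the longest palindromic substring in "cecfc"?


Input: "cecfc"
Checking substrings for palindromes:
  [0:3] "cec" (len 3) => palindrome
  [2:5] "cfc" (len 3) => palindrome
Longest palindromic substring: "cec" with length 3

3


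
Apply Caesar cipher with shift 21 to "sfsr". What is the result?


Caesar cipher: shift "sfsr" by 21
  's' (pos 18) + 21 = pos 13 = 'n'
  'f' (pos 5) + 21 = pos 0 = 'a'
  's' (pos 18) + 21 = pos 13 = 'n'
  'r' (pos 17) + 21 = pos 12 = 'm'
Result: nanm

nanm


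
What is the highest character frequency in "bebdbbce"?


Input: bebdbbce
Character counts:
  'b': 4
  'c': 1
  'd': 1
  'e': 2
Maximum frequency: 4

4


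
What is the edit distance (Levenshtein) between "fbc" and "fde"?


Computing edit distance: "fbc" -> "fde"
DP table:
           f    d    e
      0    1    2    3
  f   1    0    1    2
  b   2    1    1    2
  c   3    2    2    2
Edit distance = dp[3][3] = 2

2


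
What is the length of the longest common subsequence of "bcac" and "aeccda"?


LCS of "bcac" and "aeccda"
DP table:
           a    e    c    c    d    a
      0    0    0    0    0    0    0
  b   0    0    0    0    0    0    0
  c   0    0    0    1    1    1    1
  a   0    1    1    1    1    1    2
  c   0    1    1    2    2    2    2
LCS length = dp[4][6] = 2

2


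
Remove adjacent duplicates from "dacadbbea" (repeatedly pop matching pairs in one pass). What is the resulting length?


Input: dacadbbea
Stack-based adjacent duplicate removal:
  Read 'd': push. Stack: d
  Read 'a': push. Stack: da
  Read 'c': push. Stack: dac
  Read 'a': push. Stack: daca
  Read 'd': push. Stack: dacad
  Read 'b': push. Stack: dacadb
  Read 'b': matches stack top 'b' => pop. Stack: dacad
  Read 'e': push. Stack: dacade
  Read 'a': push. Stack: dacadea
Final stack: "dacadea" (length 7)

7


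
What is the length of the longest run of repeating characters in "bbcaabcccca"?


Input: "bbcaabcccca"
Scanning for longest run:
  Position 1 ('b'): continues run of 'b', length=2
  Position 2 ('c'): new char, reset run to 1
  Position 3 ('a'): new char, reset run to 1
  Position 4 ('a'): continues run of 'a', length=2
  Position 5 ('b'): new char, reset run to 1
  Position 6 ('c'): new char, reset run to 1
  Position 7 ('c'): continues run of 'c', length=2
  Position 8 ('c'): continues run of 'c', length=3
  Position 9 ('c'): continues run of 'c', length=4
  Position 10 ('a'): new char, reset run to 1
Longest run: 'c' with length 4

4


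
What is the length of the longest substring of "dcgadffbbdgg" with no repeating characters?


Input: "dcgadffbbdgg"
Sliding window (track last position of each char):
  Position 0 ('d'): window [0,0] length 1 -- new best
  Position 1 ('c'): window [0,1] length 2 -- new best
  Position 2 ('g'): window [0,2] length 3 -- new best
  Position 3 ('a'): window [0,3] length 4 -- new best
  Position 4 ('d'): repeat (last at 0), move window start to 1
  Position 4 ('d'): window [1,4] length 4
  Position 5 ('f'): window [1,5] length 5 -- new best
  Position 6 ('f'): repeat (last at 5), move window start to 6
  Position 6 ('f'): window [6,6] length 1
  Position 7 ('b'): window [6,7] length 2
  Position 8 ('b'): repeat (last at 7), move window start to 8
  Position 8 ('b'): window [8,8] length 1
  Position 9 ('d'): window [8,9] length 2
  Position 10 ('g'): window [8,10] length 3
  Position 11 ('g'): repeat (last at 10), move window start to 11
  Position 11 ('g'): window [11,11] length 1
Longest substring with no repeats: "cgadf" with length 5

5


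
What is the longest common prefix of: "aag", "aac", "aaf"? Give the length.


Words: aag, aac, aaf
  Position 0: all 'a' => match
  Position 1: all 'a' => match
  Position 2: ('g', 'c', 'f') => mismatch, stop
LCP = "aa" (length 2)

2


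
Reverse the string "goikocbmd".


Input: goikocbmd
Reading characters right to left:
  Position 8: 'd'
  Position 7: 'm'
  Position 6: 'b'
  Position 5: 'c'
  Position 4: 'o'
  Position 3: 'k'
  Position 2: 'i'
  Position 1: 'o'
  Position 0: 'g'
Reversed: dmbcokiog

dmbcokiog


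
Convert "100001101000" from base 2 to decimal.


Input: "100001101000" in base 2
Positional expansion:
  Digit '1' (value 1) x 2^11 = 2048
  Digit '0' (value 0) x 2^10 = 0
  Digit '0' (value 0) x 2^9 = 0
  Digit '0' (value 0) x 2^8 = 0
  Digit '0' (value 0) x 2^7 = 0
  Digit '1' (value 1) x 2^6 = 64
  Digit '1' (value 1) x 2^5 = 32
  Digit '0' (value 0) x 2^4 = 0
  Digit '1' (value 1) x 2^3 = 8
  Digit '0' (value 0) x 2^2 = 0
  Digit '0' (value 0) x 2^1 = 0
  Digit '0' (value 0) x 2^0 = 0
Sum = 2152

2152


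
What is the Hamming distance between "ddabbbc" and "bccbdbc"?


Comparing "ddabbbc" and "bccbdbc" position by position:
  Position 0: 'd' vs 'b' => differ
  Position 1: 'd' vs 'c' => differ
  Position 2: 'a' vs 'c' => differ
  Position 3: 'b' vs 'b' => same
  Position 4: 'b' vs 'd' => differ
  Position 5: 'b' vs 'b' => same
  Position 6: 'c' vs 'c' => same
Total differences (Hamming distance): 4

4


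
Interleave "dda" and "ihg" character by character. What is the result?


Interleaving "dda" and "ihg":
  Position 0: 'd' from first, 'i' from second => "di"
  Position 1: 'd' from first, 'h' from second => "dh"
  Position 2: 'a' from first, 'g' from second => "ag"
Result: didhag

didhag


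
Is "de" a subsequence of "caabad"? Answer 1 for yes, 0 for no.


Check if "de" is a subsequence of "caabad"
Greedy scan:
  Position 0 ('c'): no match needed
  Position 1 ('a'): no match needed
  Position 2 ('a'): no match needed
  Position 3 ('b'): no match needed
  Position 4 ('a'): no match needed
  Position 5 ('d'): matches sub[0] = 'd'
Only matched 1/2 characters => not a subsequence

0


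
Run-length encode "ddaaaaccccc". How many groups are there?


Input: ddaaaaccccc
Scanning for consecutive runs:
  Group 1: 'd' x 2 (positions 0-1)
  Group 2: 'a' x 4 (positions 2-5)
  Group 3: 'c' x 5 (positions 6-10)
Total groups: 3

3


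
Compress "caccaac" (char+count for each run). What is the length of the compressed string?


Input: caccaac
Runs:
  'c' x 1 => "c1"
  'a' x 1 => "a1"
  'c' x 2 => "c2"
  'a' x 2 => "a2"
  'c' x 1 => "c1"
Compressed: "c1a1c2a2c1"
Compressed length: 10

10


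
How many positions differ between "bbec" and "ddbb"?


Comparing "bbec" and "ddbb" position by position:
  Position 0: 'b' vs 'd' => DIFFER
  Position 1: 'b' vs 'd' => DIFFER
  Position 2: 'e' vs 'b' => DIFFER
  Position 3: 'c' vs 'b' => DIFFER
Positions that differ: 4

4


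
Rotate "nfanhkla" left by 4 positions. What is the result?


Input: "nfanhkla", rotate left by 4
First 4 characters: "nfan"
Remaining characters: "hkla"
Concatenate remaining + first: "hkla" + "nfan" = "hklanfan"

hklanfan


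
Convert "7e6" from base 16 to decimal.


Input: "7e6" in base 16
Positional expansion:
  Digit '7' (value 7) x 16^2 = 1792
  Digit 'e' (value 14) x 16^1 = 224
  Digit '6' (value 6) x 16^0 = 6
Sum = 2022

2022


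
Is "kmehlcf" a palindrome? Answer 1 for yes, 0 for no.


Input: kmehlcf
Reversed: fclhemk
  Compare pos 0 ('k') with pos 6 ('f'): MISMATCH
  Compare pos 1 ('m') with pos 5 ('c'): MISMATCH
  Compare pos 2 ('e') with pos 4 ('l'): MISMATCH
Result: not a palindrome

0


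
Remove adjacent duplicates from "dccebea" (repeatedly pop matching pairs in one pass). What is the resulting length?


Input: dccebea
Stack-based adjacent duplicate removal:
  Read 'd': push. Stack: d
  Read 'c': push. Stack: dc
  Read 'c': matches stack top 'c' => pop. Stack: d
  Read 'e': push. Stack: de
  Read 'b': push. Stack: deb
  Read 'e': push. Stack: debe
  Read 'a': push. Stack: debea
Final stack: "debea" (length 5)

5


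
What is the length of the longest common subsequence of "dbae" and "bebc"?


LCS of "dbae" and "bebc"
DP table:
           b    e    b    c
      0    0    0    0    0
  d   0    0    0    0    0
  b   0    1    1    1    1
  a   0    1    1    1    1
  e   0    1    2    2    2
LCS length = dp[4][4] = 2

2


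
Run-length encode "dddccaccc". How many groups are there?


Input: dddccaccc
Scanning for consecutive runs:
  Group 1: 'd' x 3 (positions 0-2)
  Group 2: 'c' x 2 (positions 3-4)
  Group 3: 'a' x 1 (positions 5-5)
  Group 4: 'c' x 3 (positions 6-8)
Total groups: 4

4


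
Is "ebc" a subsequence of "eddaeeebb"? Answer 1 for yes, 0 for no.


Check if "ebc" is a subsequence of "eddaeeebb"
Greedy scan:
  Position 0 ('e'): matches sub[0] = 'e'
  Position 1 ('d'): no match needed
  Position 2 ('d'): no match needed
  Position 3 ('a'): no match needed
  Position 4 ('e'): no match needed
  Position 5 ('e'): no match needed
  Position 6 ('e'): no match needed
  Position 7 ('b'): matches sub[1] = 'b'
  Position 8 ('b'): no match needed
Only matched 2/3 characters => not a subsequence

0


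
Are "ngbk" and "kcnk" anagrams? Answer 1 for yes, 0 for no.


Strings: "ngbk", "kcnk"
Sorted first:  bgkn
Sorted second: ckkn
Differ at position 0: 'b' vs 'c' => not anagrams

0


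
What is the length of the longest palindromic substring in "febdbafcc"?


Input: "febdbafcc"
Checking substrings for palindromes:
  [2:5] "bdb" (len 3) => palindrome
  [7:9] "cc" (len 2) => palindrome
Longest palindromic substring: "bdb" with length 3

3


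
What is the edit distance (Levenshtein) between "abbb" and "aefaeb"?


Computing edit distance: "abbb" -> "aefaeb"
DP table:
           a    e    f    a    e    b
      0    1    2    3    4    5    6
  a   1    0    1    2    3    4    5
  b   2    1    1    2    3    4    4
  b   3    2    2    2    3    4    4
  b   4    3    3    3    3    4    4
Edit distance = dp[4][6] = 4

4


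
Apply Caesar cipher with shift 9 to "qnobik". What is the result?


Caesar cipher: shift "qnobik" by 9
  'q' (pos 16) + 9 = pos 25 = 'z'
  'n' (pos 13) + 9 = pos 22 = 'w'
  'o' (pos 14) + 9 = pos 23 = 'x'
  'b' (pos 1) + 9 = pos 10 = 'k'
  'i' (pos 8) + 9 = pos 17 = 'r'
  'k' (pos 10) + 9 = pos 19 = 't'
Result: zwxkrt

zwxkrt


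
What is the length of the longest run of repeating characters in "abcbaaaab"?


Input: "abcbaaaab"
Scanning for longest run:
  Position 1 ('b'): new char, reset run to 1
  Position 2 ('c'): new char, reset run to 1
  Position 3 ('b'): new char, reset run to 1
  Position 4 ('a'): new char, reset run to 1
  Position 5 ('a'): continues run of 'a', length=2
  Position 6 ('a'): continues run of 'a', length=3
  Position 7 ('a'): continues run of 'a', length=4
  Position 8 ('b'): new char, reset run to 1
Longest run: 'a' with length 4

4


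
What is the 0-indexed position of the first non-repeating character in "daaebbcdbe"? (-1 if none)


Input: daaebbcdbe
Character frequencies:
  'a': 2
  'b': 3
  'c': 1
  'd': 2
  'e': 2
Scanning left to right for freq == 1:
  Position 0 ('d'): freq=2, skip
  Position 1 ('a'): freq=2, skip
  Position 2 ('a'): freq=2, skip
  Position 3 ('e'): freq=2, skip
  Position 4 ('b'): freq=3, skip
  Position 5 ('b'): freq=3, skip
  Position 6 ('c'): unique! => answer = 6

6


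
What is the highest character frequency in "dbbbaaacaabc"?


Input: dbbbaaacaabc
Character counts:
  'a': 5
  'b': 4
  'c': 2
  'd': 1
Maximum frequency: 5

5


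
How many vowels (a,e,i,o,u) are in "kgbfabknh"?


Input: kgbfabknh
Checking each character:
  'k' at position 0: consonant
  'g' at position 1: consonant
  'b' at position 2: consonant
  'f' at position 3: consonant
  'a' at position 4: vowel (running total: 1)
  'b' at position 5: consonant
  'k' at position 6: consonant
  'n' at position 7: consonant
  'h' at position 8: consonant
Total vowels: 1

1


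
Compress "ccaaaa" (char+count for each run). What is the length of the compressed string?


Input: ccaaaa
Runs:
  'c' x 2 => "c2"
  'a' x 4 => "a4"
Compressed: "c2a4"
Compressed length: 4

4


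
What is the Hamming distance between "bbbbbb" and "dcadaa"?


Comparing "bbbbbb" and "dcadaa" position by position:
  Position 0: 'b' vs 'd' => differ
  Position 1: 'b' vs 'c' => differ
  Position 2: 'b' vs 'a' => differ
  Position 3: 'b' vs 'd' => differ
  Position 4: 'b' vs 'a' => differ
  Position 5: 'b' vs 'a' => differ
Total differences (Hamming distance): 6

6


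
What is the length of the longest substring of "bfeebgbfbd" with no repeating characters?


Input: "bfeebgbfbd"
Sliding window (track last position of each char):
  Position 0 ('b'): window [0,0] length 1 -- new best
  Position 1 ('f'): window [0,1] length 2 -- new best
  Position 2 ('e'): window [0,2] length 3 -- new best
  Position 3 ('e'): repeat (last at 2), move window start to 3
  Position 3 ('e'): window [3,3] length 1
  Position 4 ('b'): window [3,4] length 2
  Position 5 ('g'): window [3,5] length 3
  Position 6 ('b'): repeat (last at 4), move window start to 5
  Position 6 ('b'): window [5,6] length 2
  Position 7 ('f'): window [5,7] length 3
  Position 8 ('b'): repeat (last at 6), move window start to 7
  Position 8 ('b'): window [7,8] length 2
  Position 9 ('d'): window [7,9] length 3
Longest substring with no repeats: "bfe" with length 3

3


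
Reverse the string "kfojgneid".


Input: kfojgneid
Reading characters right to left:
  Position 8: 'd'
  Position 7: 'i'
  Position 6: 'e'
  Position 5: 'n'
  Position 4: 'g'
  Position 3: 'j'
  Position 2: 'o'
  Position 1: 'f'
  Position 0: 'k'
Reversed: diengjofk

diengjofk


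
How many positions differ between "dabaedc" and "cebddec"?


Comparing "dabaedc" and "cebddec" position by position:
  Position 0: 'd' vs 'c' => DIFFER
  Position 1: 'a' vs 'e' => DIFFER
  Position 2: 'b' vs 'b' => same
  Position 3: 'a' vs 'd' => DIFFER
  Position 4: 'e' vs 'd' => DIFFER
  Position 5: 'd' vs 'e' => DIFFER
  Position 6: 'c' vs 'c' => same
Positions that differ: 5

5


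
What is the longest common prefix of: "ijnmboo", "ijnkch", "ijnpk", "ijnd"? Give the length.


Words: ijnmboo, ijnkch, ijnpk, ijnd
  Position 0: all 'i' => match
  Position 1: all 'j' => match
  Position 2: all 'n' => match
  Position 3: ('m', 'k', 'p', 'd') => mismatch, stop
LCP = "ijn" (length 3)

3


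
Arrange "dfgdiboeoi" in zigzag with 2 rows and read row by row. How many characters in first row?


Zigzag "dfgdiboeoi" into 2 rows:
Placing characters:
  'd' => row 0
  'f' => row 1
  'g' => row 0
  'd' => row 1
  'i' => row 0
  'b' => row 1
  'o' => row 0
  'e' => row 1
  'o' => row 0
  'i' => row 1
Rows:
  Row 0: "dgioo"
  Row 1: "fdbei"
First row length: 5

5


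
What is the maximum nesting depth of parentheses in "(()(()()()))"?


Input: "(()(()()()))"
Tracking depth:
  Position 0 '(': depth becomes 1
  Position 1 '(': depth becomes 2
  Position 2 ')': depth becomes 1
  Position 3 '(': depth becomes 2
  Position 4 '(': depth becomes 3
  Position 5 ')': depth becomes 2
  Position 6 '(': depth becomes 3
  Position 7 ')': depth becomes 2
  Position 8 '(': depth becomes 3
  Position 9 ')': depth becomes 2
  Position 10 ')': depth becomes 1
  Position 11 ')': depth becomes 0
Maximum depth reached: 3

3


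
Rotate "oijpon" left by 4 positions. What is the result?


Input: "oijpon", rotate left by 4
First 4 characters: "oijp"
Remaining characters: "on"
Concatenate remaining + first: "on" + "oijp" = "onoijp"

onoijp


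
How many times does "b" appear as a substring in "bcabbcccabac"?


Searching for "b" in "bcabbcccabac"
Scanning each position:
  Position 0: "b" => MATCH
  Position 1: "c" => no
  Position 2: "a" => no
  Position 3: "b" => MATCH
  Position 4: "b" => MATCH
  Position 5: "c" => no
  Position 6: "c" => no
  Position 7: "c" => no
  Position 8: "a" => no
  Position 9: "b" => MATCH
  Position 10: "a" => no
  Position 11: "c" => no
Total occurrences: 4

4


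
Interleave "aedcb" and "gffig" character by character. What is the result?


Interleaving "aedcb" and "gffig":
  Position 0: 'a' from first, 'g' from second => "ag"
  Position 1: 'e' from first, 'f' from second => "ef"
  Position 2: 'd' from first, 'f' from second => "df"
  Position 3: 'c' from first, 'i' from second => "ci"
  Position 4: 'b' from first, 'g' from second => "bg"
Result: agefdfcibg

agefdfcibg


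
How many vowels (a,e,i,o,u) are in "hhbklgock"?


Input: hhbklgock
Checking each character:
  'h' at position 0: consonant
  'h' at position 1: consonant
  'b' at position 2: consonant
  'k' at position 3: consonant
  'l' at position 4: consonant
  'g' at position 5: consonant
  'o' at position 6: vowel (running total: 1)
  'c' at position 7: consonant
  'k' at position 8: consonant
Total vowels: 1

1


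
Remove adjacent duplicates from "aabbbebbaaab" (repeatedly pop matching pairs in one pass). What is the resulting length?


Input: aabbbebbaaab
Stack-based adjacent duplicate removal:
  Read 'a': push. Stack: a
  Read 'a': matches stack top 'a' => pop. Stack: (empty)
  Read 'b': push. Stack: b
  Read 'b': matches stack top 'b' => pop. Stack: (empty)
  Read 'b': push. Stack: b
  Read 'e': push. Stack: be
  Read 'b': push. Stack: beb
  Read 'b': matches stack top 'b' => pop. Stack: be
  Read 'a': push. Stack: bea
  Read 'a': matches stack top 'a' => pop. Stack: be
  Read 'a': push. Stack: bea
  Read 'b': push. Stack: beab
Final stack: "beab" (length 4)

4


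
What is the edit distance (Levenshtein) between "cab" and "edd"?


Computing edit distance: "cab" -> "edd"
DP table:
           e    d    d
      0    1    2    3
  c   1    1    2    3
  a   2    2    2    3
  b   3    3    3    3
Edit distance = dp[3][3] = 3

3


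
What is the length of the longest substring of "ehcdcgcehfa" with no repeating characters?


Input: "ehcdcgcehfa"
Sliding window (track last position of each char):
  Position 0 ('e'): window [0,0] length 1 -- new best
  Position 1 ('h'): window [0,1] length 2 -- new best
  Position 2 ('c'): window [0,2] length 3 -- new best
  Position 3 ('d'): window [0,3] length 4 -- new best
  Position 4 ('c'): repeat (last at 2), move window start to 3
  Position 4 ('c'): window [3,4] length 2
  Position 5 ('g'): window [3,5] length 3
  Position 6 ('c'): repeat (last at 4), move window start to 5
  Position 6 ('c'): window [5,6] length 2
  Position 7 ('e'): window [5,7] length 3
  Position 8 ('h'): window [5,8] length 4
  Position 9 ('f'): window [5,9] length 5 -- new best
  Position 10 ('a'): window [5,10] length 6 -- new best
Longest substring with no repeats: "gcehfa" with length 6

6


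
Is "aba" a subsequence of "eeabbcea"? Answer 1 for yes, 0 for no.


Check if "aba" is a subsequence of "eeabbcea"
Greedy scan:
  Position 0 ('e'): no match needed
  Position 1 ('e'): no match needed
  Position 2 ('a'): matches sub[0] = 'a'
  Position 3 ('b'): matches sub[1] = 'b'
  Position 4 ('b'): no match needed
  Position 5 ('c'): no match needed
  Position 6 ('e'): no match needed
  Position 7 ('a'): matches sub[2] = 'a'
All 3 characters matched => is a subsequence

1


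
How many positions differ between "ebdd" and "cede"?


Comparing "ebdd" and "cede" position by position:
  Position 0: 'e' vs 'c' => DIFFER
  Position 1: 'b' vs 'e' => DIFFER
  Position 2: 'd' vs 'd' => same
  Position 3: 'd' vs 'e' => DIFFER
Positions that differ: 3

3


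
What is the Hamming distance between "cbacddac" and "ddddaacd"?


Comparing "cbacddac" and "ddddaacd" position by position:
  Position 0: 'c' vs 'd' => differ
  Position 1: 'b' vs 'd' => differ
  Position 2: 'a' vs 'd' => differ
  Position 3: 'c' vs 'd' => differ
  Position 4: 'd' vs 'a' => differ
  Position 5: 'd' vs 'a' => differ
  Position 6: 'a' vs 'c' => differ
  Position 7: 'c' vs 'd' => differ
Total differences (Hamming distance): 8

8


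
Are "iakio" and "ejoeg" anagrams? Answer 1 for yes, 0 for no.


Strings: "iakio", "ejoeg"
Sorted first:  aiiko
Sorted second: eegjo
Differ at position 0: 'a' vs 'e' => not anagrams

0


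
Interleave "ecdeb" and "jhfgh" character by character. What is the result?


Interleaving "ecdeb" and "jhfgh":
  Position 0: 'e' from first, 'j' from second => "ej"
  Position 1: 'c' from first, 'h' from second => "ch"
  Position 2: 'd' from first, 'f' from second => "df"
  Position 3: 'e' from first, 'g' from second => "eg"
  Position 4: 'b' from first, 'h' from second => "bh"
Result: ejchdfegbh

ejchdfegbh


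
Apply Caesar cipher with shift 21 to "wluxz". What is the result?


Caesar cipher: shift "wluxz" by 21
  'w' (pos 22) + 21 = pos 17 = 'r'
  'l' (pos 11) + 21 = pos 6 = 'g'
  'u' (pos 20) + 21 = pos 15 = 'p'
  'x' (pos 23) + 21 = pos 18 = 's'
  'z' (pos 25) + 21 = pos 20 = 'u'
Result: rgpsu

rgpsu


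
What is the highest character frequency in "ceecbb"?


Input: ceecbb
Character counts:
  'b': 2
  'c': 2
  'e': 2
Maximum frequency: 2

2


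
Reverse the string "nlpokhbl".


Input: nlpokhbl
Reading characters right to left:
  Position 7: 'l'
  Position 6: 'b'
  Position 5: 'h'
  Position 4: 'k'
  Position 3: 'o'
  Position 2: 'p'
  Position 1: 'l'
  Position 0: 'n'
Reversed: lbhkopln

lbhkopln


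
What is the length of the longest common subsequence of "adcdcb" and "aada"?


LCS of "adcdcb" and "aada"
DP table:
           a    a    d    a
      0    0    0    0    0
  a   0    1    1    1    1
  d   0    1    1    2    2
  c   0    1    1    2    2
  d   0    1    1    2    2
  c   0    1    1    2    2
  b   0    1    1    2    2
LCS length = dp[6][4] = 2

2


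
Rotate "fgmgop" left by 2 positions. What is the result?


Input: "fgmgop", rotate left by 2
First 2 characters: "fg"
Remaining characters: "mgop"
Concatenate remaining + first: "mgop" + "fg" = "mgopfg"

mgopfg


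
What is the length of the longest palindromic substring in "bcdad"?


Input: "bcdad"
Checking substrings for palindromes:
  [2:5] "dad" (len 3) => palindrome
Longest palindromic substring: "dad" with length 3

3


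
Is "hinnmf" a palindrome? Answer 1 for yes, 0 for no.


Input: hinnmf
Reversed: fmnnih
  Compare pos 0 ('h') with pos 5 ('f'): MISMATCH
  Compare pos 1 ('i') with pos 4 ('m'): MISMATCH
  Compare pos 2 ('n') with pos 3 ('n'): match
Result: not a palindrome

0


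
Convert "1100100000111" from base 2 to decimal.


Input: "1100100000111" in base 2
Positional expansion:
  Digit '1' (value 1) x 2^12 = 4096
  Digit '1' (value 1) x 2^11 = 2048
  Digit '0' (value 0) x 2^10 = 0
  Digit '0' (value 0) x 2^9 = 0
  Digit '1' (value 1) x 2^8 = 256
  Digit '0' (value 0) x 2^7 = 0
  Digit '0' (value 0) x 2^6 = 0
  Digit '0' (value 0) x 2^5 = 0
  Digit '0' (value 0) x 2^4 = 0
  Digit '0' (value 0) x 2^3 = 0
  Digit '1' (value 1) x 2^2 = 4
  Digit '1' (value 1) x 2^1 = 2
  Digit '1' (value 1) x 2^0 = 1
Sum = 6407

6407
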